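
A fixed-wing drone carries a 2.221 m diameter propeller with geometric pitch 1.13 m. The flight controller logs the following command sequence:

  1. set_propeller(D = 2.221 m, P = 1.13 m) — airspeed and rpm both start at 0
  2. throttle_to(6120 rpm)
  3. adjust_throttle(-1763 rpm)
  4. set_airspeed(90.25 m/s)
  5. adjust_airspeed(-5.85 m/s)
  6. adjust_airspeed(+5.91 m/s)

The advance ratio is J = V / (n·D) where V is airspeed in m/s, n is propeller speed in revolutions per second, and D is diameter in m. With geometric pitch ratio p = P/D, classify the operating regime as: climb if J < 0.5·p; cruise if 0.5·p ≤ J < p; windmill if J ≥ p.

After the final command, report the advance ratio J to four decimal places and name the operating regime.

J = 0.5600, regime = windmill

set_propeller: D = 2.221 m, P = 1.13 m (p = P/D = 0.508780); state ← (V=0, rpm=0)
throttle_to(6120): rpm ← 6120
adjust_throttle(-1763): rpm ← 6120 -1763 = 4357
set_airspeed(90.25): V ← 90.25 m/s
adjust_airspeed(-5.85): V ← 90.25 -5.85 = 84.4 m/s
adjust_airspeed(+5.91): V ← 84.4 +5.91 = 90.31 m/s
final state: V = 90.31 m/s, rpm = 4357 → n = rpm/60 = 72.616667 rev/s
J = V / (n·D) = 90.31 / (72.616667 × 2.221) = 0.559952
regime bands: climb J<0.2544 | cruise [0.2544, 0.5088) | windmill J≥0.5088
J = 0.5600 → windmill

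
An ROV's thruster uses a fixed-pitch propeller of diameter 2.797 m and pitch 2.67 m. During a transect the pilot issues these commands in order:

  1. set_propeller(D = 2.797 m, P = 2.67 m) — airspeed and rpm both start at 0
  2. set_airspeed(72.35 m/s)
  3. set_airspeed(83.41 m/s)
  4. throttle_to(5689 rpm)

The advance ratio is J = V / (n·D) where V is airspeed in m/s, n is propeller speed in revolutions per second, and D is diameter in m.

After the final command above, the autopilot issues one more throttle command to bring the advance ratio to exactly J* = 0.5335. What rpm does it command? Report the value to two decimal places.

rpm = 3353.84

set_propeller: D = 2.797 m, P = 2.67 m (p = P/D = 0.954594); state ← (V=0, rpm=0)
set_airspeed(72.35): V ← 72.35 m/s
set_airspeed(83.41): V ← 83.41 m/s
throttle_to(5689): rpm ← 5689
final state: V = 83.41 m/s, rpm = 5689 → n = rpm/60 = 94.816667 rev/s
target J* = 0.5335; solve J* = V/(n·D) for n: n = V/(J*·D) = 83.41/(0.5335 × 2.797) = 55.897352 rev/s
rpm = 60·n = 3353.841092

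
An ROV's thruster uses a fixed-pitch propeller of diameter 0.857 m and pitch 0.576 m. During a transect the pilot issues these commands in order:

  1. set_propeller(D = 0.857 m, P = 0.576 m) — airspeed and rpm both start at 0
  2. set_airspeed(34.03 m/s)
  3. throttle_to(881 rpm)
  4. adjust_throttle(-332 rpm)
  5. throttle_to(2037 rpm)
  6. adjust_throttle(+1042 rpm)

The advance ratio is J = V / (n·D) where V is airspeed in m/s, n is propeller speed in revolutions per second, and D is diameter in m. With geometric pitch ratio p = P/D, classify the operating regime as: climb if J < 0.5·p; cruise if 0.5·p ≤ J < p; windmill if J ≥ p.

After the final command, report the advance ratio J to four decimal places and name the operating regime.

J = 0.7738, regime = windmill

set_propeller: D = 0.857 m, P = 0.576 m (p = P/D = 0.672112); state ← (V=0, rpm=0)
set_airspeed(34.03): V ← 34.03 m/s
throttle_to(881): rpm ← 881
adjust_throttle(-332): rpm ← 881 -332 = 549
throttle_to(2037): rpm ← 2037
adjust_throttle(+1042): rpm ← 2037 +1042 = 3079
final state: V = 34.03 m/s, rpm = 3079 → n = rpm/60 = 51.316667 rev/s
J = V / (n·D) = 34.03 / (51.316667 × 0.857) = 0.773789
regime bands: climb J<0.3361 | cruise [0.3361, 0.6721) | windmill J≥0.6721
J = 0.7738 → windmill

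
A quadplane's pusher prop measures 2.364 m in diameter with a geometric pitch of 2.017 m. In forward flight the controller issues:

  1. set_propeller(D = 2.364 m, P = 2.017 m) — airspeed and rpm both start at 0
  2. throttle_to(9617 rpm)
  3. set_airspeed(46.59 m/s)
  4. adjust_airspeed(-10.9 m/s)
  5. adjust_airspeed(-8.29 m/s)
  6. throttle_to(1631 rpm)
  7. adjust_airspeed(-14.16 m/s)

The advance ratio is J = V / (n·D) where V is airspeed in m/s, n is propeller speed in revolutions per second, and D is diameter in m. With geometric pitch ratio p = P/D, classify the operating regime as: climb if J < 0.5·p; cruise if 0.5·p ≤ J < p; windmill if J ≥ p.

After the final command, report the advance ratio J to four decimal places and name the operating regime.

set_propeller: D = 2.364 m, P = 2.017 m (p = P/D = 0.853215); state ← (V=0, rpm=0)
throttle_to(9617): rpm ← 9617
set_airspeed(46.59): V ← 46.59 m/s
adjust_airspeed(-10.9): V ← 46.59 -10.9 = 35.69 m/s
adjust_airspeed(-8.29): V ← 35.69 -8.29 = 27.4 m/s
throttle_to(1631): rpm ← 1631
adjust_airspeed(-14.16): V ← 27.4 -14.16 = 13.24 m/s
final state: V = 13.24 m/s, rpm = 1631 → n = rpm/60 = 27.183333 rev/s
J = V / (n·D) = 13.24 / (27.183333 × 2.364) = 0.206033
regime bands: climb J<0.4266 | cruise [0.4266, 0.8532) | windmill J≥0.8532
J = 0.2060 → climb

J = 0.2060, regime = climb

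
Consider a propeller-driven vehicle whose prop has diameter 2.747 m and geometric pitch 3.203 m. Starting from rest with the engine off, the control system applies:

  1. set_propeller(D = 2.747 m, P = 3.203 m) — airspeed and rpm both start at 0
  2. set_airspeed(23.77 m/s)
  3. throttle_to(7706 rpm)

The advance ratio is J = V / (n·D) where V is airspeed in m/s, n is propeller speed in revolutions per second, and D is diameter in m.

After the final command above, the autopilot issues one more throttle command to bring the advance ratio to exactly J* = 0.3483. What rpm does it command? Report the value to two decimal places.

set_propeller: D = 2.747 m, P = 3.203 m (p = P/D = 1.165999); state ← (V=0, rpm=0)
set_airspeed(23.77): V ← 23.77 m/s
throttle_to(7706): rpm ← 7706
final state: V = 23.77 m/s, rpm = 7706 → n = rpm/60 = 128.433333 rev/s
target J* = 0.3483; solve J* = V/(n·D) for n: n = V/(J*·D) = 23.77/(0.3483 × 2.747) = 24.843744 rev/s
rpm = 60·n = 1490.624648

rpm = 1490.62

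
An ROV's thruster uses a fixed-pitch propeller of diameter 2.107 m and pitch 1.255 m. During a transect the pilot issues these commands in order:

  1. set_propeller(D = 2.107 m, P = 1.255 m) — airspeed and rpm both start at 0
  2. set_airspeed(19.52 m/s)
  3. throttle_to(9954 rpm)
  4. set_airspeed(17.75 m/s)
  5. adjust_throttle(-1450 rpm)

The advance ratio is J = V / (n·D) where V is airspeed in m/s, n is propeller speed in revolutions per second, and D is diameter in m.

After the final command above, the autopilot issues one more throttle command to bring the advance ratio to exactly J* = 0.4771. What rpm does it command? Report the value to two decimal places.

rpm = 1059.44

set_propeller: D = 2.107 m, P = 1.255 m (p = P/D = 0.595634); state ← (V=0, rpm=0)
set_airspeed(19.52): V ← 19.52 m/s
throttle_to(9954): rpm ← 9954
set_airspeed(17.75): V ← 17.75 m/s
adjust_throttle(-1450): rpm ← 9954 -1450 = 8504
final state: V = 17.75 m/s, rpm = 8504 → n = rpm/60 = 141.733333 rev/s
target J* = 0.4771; solve J* = V/(n·D) for n: n = V/(J*·D) = 17.75/(0.4771 × 2.107) = 17.657304 rev/s
rpm = 60·n = 1059.438267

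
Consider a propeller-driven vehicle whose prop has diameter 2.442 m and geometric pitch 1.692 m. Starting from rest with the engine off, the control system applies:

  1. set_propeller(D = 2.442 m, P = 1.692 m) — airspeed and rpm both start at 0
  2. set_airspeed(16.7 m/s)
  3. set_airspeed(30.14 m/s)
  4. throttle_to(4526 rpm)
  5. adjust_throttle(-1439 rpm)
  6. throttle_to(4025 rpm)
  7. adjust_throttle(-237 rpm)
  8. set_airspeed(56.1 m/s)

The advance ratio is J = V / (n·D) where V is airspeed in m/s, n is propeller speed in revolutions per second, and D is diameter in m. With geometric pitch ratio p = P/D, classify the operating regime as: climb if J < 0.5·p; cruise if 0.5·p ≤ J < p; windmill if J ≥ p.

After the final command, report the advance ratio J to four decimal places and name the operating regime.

J = 0.3639, regime = cruise

set_propeller: D = 2.442 m, P = 1.692 m (p = P/D = 0.692875); state ← (V=0, rpm=0)
set_airspeed(16.7): V ← 16.7 m/s
set_airspeed(30.14): V ← 30.14 m/s
throttle_to(4526): rpm ← 4526
adjust_throttle(-1439): rpm ← 4526 -1439 = 3087
throttle_to(4025): rpm ← 4025
adjust_throttle(-237): rpm ← 4025 -237 = 3788
set_airspeed(56.1): V ← 56.1 m/s
final state: V = 56.1 m/s, rpm = 3788 → n = rpm/60 = 63.133333 rev/s
J = V / (n·D) = 56.1 / (63.133333 × 2.442) = 0.363880
regime bands: climb J<0.3464 | cruise [0.3464, 0.6929) | windmill J≥0.6929
J = 0.3639 → cruise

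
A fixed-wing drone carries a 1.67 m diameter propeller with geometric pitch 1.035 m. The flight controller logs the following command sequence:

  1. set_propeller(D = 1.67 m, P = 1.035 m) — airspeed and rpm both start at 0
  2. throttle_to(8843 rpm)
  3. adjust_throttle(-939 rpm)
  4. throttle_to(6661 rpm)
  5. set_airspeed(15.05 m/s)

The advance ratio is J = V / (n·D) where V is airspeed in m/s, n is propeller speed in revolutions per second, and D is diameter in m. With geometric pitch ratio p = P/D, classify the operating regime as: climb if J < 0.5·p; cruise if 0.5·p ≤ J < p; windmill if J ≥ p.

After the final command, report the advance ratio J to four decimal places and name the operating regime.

set_propeller: D = 1.67 m, P = 1.035 m (p = P/D = 0.619760); state ← (V=0, rpm=0)
throttle_to(8843): rpm ← 8843
adjust_throttle(-939): rpm ← 8843 -939 = 7904
throttle_to(6661): rpm ← 6661
set_airspeed(15.05): V ← 15.05 m/s
final state: V = 15.05 m/s, rpm = 6661 → n = rpm/60 = 111.016667 rev/s
J = V / (n·D) = 15.05 / (111.016667 × 1.67) = 0.081177
regime bands: climb J<0.3099 | cruise [0.3099, 0.6198) | windmill J≥0.6198
J = 0.0812 → climb

J = 0.0812, regime = climb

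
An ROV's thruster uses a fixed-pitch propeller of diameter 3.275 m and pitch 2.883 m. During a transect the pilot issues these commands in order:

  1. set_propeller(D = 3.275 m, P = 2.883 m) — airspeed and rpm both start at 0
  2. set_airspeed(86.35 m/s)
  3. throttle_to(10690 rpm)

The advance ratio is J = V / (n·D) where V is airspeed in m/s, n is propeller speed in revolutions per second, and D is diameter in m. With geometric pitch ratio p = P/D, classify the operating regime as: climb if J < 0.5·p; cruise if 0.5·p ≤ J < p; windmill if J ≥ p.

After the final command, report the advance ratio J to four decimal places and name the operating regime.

J = 0.1480, regime = climb

set_propeller: D = 3.275 m, P = 2.883 m (p = P/D = 0.880305); state ← (V=0, rpm=0)
set_airspeed(86.35): V ← 86.35 m/s
throttle_to(10690): rpm ← 10690
final state: V = 86.35 m/s, rpm = 10690 → n = rpm/60 = 178.166667 rev/s
J = V / (n·D) = 86.35 / (178.166667 × 3.275) = 0.147987
regime bands: climb J<0.4402 | cruise [0.4402, 0.8803) | windmill J≥0.8803
J = 0.1480 → climb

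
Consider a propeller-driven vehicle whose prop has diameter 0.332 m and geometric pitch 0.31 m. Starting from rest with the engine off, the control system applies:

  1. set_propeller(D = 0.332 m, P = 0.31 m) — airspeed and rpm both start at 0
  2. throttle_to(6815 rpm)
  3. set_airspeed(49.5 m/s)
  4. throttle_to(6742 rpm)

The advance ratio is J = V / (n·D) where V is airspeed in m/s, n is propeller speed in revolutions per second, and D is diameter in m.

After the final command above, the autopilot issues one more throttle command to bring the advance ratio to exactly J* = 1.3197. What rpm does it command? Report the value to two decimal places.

set_propeller: D = 0.332 m, P = 0.31 m (p = P/D = 0.933735); state ← (V=0, rpm=0)
throttle_to(6815): rpm ← 6815
set_airspeed(49.5): V ← 49.5 m/s
throttle_to(6742): rpm ← 6742
final state: V = 49.5 m/s, rpm = 6742 → n = rpm/60 = 112.366667 rev/s
target J* = 1.3197; solve J* = V/(n·D) for n: n = V/(J*·D) = 49.5/(1.3197 × 0.332) = 112.977484 rev/s
rpm = 60·n = 6778.649036

rpm = 6778.65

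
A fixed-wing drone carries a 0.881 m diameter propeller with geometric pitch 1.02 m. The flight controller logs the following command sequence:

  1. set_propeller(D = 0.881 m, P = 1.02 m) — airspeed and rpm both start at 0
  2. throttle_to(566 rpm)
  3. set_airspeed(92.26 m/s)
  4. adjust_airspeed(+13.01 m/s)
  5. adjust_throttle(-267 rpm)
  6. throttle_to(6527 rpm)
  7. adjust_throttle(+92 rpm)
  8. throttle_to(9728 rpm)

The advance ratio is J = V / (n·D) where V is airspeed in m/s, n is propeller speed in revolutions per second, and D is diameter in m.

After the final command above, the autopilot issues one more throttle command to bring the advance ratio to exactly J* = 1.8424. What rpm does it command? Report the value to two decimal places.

set_propeller: D = 0.881 m, P = 1.02 m (p = P/D = 1.157775); state ← (V=0, rpm=0)
throttle_to(566): rpm ← 566
set_airspeed(92.26): V ← 92.26 m/s
adjust_airspeed(+13.01): V ← 92.26 +13.01 = 105.27 m/s
adjust_throttle(-267): rpm ← 566 -267 = 299
throttle_to(6527): rpm ← 6527
adjust_throttle(+92): rpm ← 6527 +92 = 6619
throttle_to(9728): rpm ← 9728
final state: V = 105.27 m/s, rpm = 9728 → n = rpm/60 = 162.133333 rev/s
target J* = 1.8424; solve J* = V/(n·D) for n: n = V/(J*·D) = 105.27/(1.8424 × 0.881) = 64.855198 rev/s
rpm = 60·n = 3891.311880

rpm = 3891.31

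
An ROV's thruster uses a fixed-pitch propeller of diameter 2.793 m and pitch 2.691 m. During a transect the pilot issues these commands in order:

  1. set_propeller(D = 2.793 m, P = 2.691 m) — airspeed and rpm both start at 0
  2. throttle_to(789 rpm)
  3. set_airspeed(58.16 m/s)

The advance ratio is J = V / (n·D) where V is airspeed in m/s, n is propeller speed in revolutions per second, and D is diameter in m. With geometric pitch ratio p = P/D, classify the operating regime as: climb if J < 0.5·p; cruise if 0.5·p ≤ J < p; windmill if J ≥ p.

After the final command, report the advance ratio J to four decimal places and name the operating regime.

set_propeller: D = 2.793 m, P = 2.691 m (p = P/D = 0.963480); state ← (V=0, rpm=0)
throttle_to(789): rpm ← 789
set_airspeed(58.16): V ← 58.16 m/s
final state: V = 58.16 m/s, rpm = 789 → n = rpm/60 = 13.150000 rev/s
J = V / (n·D) = 58.16 / (13.150000 × 2.793) = 1.583535
regime bands: climb J<0.4817 | cruise [0.4817, 0.9635) | windmill J≥0.9635
J = 1.5835 → windmill

J = 1.5835, regime = windmill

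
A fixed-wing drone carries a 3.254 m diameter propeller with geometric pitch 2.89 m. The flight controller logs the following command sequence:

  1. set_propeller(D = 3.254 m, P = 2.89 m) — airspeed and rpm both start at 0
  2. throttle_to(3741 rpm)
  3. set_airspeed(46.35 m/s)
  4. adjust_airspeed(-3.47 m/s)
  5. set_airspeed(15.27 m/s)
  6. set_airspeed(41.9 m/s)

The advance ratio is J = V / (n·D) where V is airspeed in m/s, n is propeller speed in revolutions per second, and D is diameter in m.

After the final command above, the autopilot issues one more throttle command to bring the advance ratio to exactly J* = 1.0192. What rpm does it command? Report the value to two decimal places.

rpm = 758.03

set_propeller: D = 3.254 m, P = 2.89 m (p = P/D = 0.888138); state ← (V=0, rpm=0)
throttle_to(3741): rpm ← 3741
set_airspeed(46.35): V ← 46.35 m/s
adjust_airspeed(-3.47): V ← 46.35 -3.47 = 42.88 m/s
set_airspeed(15.27): V ← 15.27 m/s
set_airspeed(41.9): V ← 41.9 m/s
final state: V = 41.9 m/s, rpm = 3741 → n = rpm/60 = 62.350000 rev/s
target J* = 1.0192; solve J* = V/(n·D) for n: n = V/(J*·D) = 41.9/(1.0192 × 3.254) = 12.633889 rev/s
rpm = 60·n = 758.033344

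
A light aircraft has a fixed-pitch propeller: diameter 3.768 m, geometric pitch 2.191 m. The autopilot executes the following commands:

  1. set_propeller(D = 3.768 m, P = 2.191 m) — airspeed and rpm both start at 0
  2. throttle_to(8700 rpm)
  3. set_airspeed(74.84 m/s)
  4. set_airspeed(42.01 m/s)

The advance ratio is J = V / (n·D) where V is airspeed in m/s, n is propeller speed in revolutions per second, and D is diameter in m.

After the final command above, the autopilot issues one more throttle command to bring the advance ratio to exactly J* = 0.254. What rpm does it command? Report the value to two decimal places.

rpm = 2633.66

set_propeller: D = 3.768 m, P = 2.191 m (p = P/D = 0.581476); state ← (V=0, rpm=0)
throttle_to(8700): rpm ← 8700
set_airspeed(74.84): V ← 74.84 m/s
set_airspeed(42.01): V ← 42.01 m/s
final state: V = 42.01 m/s, rpm = 8700 → n = rpm/60 = 145.000000 rev/s
target J* = 0.254; solve J* = V/(n·D) for n: n = V/(J*·D) = 42.01/(0.254 × 3.768) = 43.894294 rev/s
rpm = 60·n = 2633.657656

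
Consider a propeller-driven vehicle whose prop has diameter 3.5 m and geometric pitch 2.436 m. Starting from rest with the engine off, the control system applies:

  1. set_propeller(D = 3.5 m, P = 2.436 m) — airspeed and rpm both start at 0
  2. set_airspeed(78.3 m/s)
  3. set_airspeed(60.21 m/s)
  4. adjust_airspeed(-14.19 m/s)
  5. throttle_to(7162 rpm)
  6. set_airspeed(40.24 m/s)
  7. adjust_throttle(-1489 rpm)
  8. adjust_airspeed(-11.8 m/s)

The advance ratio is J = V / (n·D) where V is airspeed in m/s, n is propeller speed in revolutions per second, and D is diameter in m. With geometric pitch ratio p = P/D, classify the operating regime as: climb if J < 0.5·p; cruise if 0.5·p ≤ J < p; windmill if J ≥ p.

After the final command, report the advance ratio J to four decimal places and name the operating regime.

set_propeller: D = 3.5 m, P = 2.436 m (p = P/D = 0.696000); state ← (V=0, rpm=0)
set_airspeed(78.3): V ← 78.3 m/s
set_airspeed(60.21): V ← 60.21 m/s
adjust_airspeed(-14.19): V ← 60.21 -14.19 = 46.02 m/s
throttle_to(7162): rpm ← 7162
set_airspeed(40.24): V ← 40.24 m/s
adjust_throttle(-1489): rpm ← 7162 -1489 = 5673
adjust_airspeed(-11.8): V ← 40.24 -11.8 = 28.44 m/s
final state: V = 28.44 m/s, rpm = 5673 → n = rpm/60 = 94.550000 rev/s
J = V / (n·D) = 28.44 / (94.550000 × 3.5) = 0.085941
regime bands: climb J<0.3480 | cruise [0.3480, 0.6960) | windmill J≥0.6960
J = 0.0859 → climb

J = 0.0859, regime = climb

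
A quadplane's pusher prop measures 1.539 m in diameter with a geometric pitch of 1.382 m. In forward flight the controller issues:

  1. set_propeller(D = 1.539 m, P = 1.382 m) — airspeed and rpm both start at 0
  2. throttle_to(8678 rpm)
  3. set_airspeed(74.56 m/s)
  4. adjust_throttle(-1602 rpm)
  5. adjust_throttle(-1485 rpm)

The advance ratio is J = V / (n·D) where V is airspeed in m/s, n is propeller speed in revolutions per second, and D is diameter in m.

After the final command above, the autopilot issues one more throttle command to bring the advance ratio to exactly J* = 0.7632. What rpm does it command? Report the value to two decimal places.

rpm = 3808.73

set_propeller: D = 1.539 m, P = 1.382 m (p = P/D = 0.897986); state ← (V=0, rpm=0)
throttle_to(8678): rpm ← 8678
set_airspeed(74.56): V ← 74.56 m/s
adjust_throttle(-1602): rpm ← 8678 -1602 = 7076
adjust_throttle(-1485): rpm ← 7076 -1485 = 5591
final state: V = 74.56 m/s, rpm = 5591 → n = rpm/60 = 93.183333 rev/s
target J* = 0.7632; solve J* = V/(n·D) for n: n = V/(J*·D) = 74.56/(0.7632 × 1.539) = 63.478831 rev/s
rpm = 60·n = 3808.729838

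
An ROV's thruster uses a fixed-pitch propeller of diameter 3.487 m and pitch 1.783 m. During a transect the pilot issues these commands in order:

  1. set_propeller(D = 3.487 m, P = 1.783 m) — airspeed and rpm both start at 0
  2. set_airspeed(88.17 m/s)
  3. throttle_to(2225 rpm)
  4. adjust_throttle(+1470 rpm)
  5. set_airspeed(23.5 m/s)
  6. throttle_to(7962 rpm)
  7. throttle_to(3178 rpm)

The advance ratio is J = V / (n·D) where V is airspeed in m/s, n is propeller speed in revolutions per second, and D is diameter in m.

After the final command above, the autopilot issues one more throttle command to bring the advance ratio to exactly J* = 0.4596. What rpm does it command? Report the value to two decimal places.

rpm = 879.81

set_propeller: D = 3.487 m, P = 1.783 m (p = P/D = 0.511328); state ← (V=0, rpm=0)
set_airspeed(88.17): V ← 88.17 m/s
throttle_to(2225): rpm ← 2225
adjust_throttle(+1470): rpm ← 2225 +1470 = 3695
set_airspeed(23.5): V ← 23.5 m/s
throttle_to(7962): rpm ← 7962
throttle_to(3178): rpm ← 3178
final state: V = 23.5 m/s, rpm = 3178 → n = rpm/60 = 52.966667 rev/s
target J* = 0.4596; solve J* = V/(n·D) for n: n = V/(J*·D) = 23.5/(0.4596 × 3.487) = 14.663441 rev/s
rpm = 60·n = 879.806458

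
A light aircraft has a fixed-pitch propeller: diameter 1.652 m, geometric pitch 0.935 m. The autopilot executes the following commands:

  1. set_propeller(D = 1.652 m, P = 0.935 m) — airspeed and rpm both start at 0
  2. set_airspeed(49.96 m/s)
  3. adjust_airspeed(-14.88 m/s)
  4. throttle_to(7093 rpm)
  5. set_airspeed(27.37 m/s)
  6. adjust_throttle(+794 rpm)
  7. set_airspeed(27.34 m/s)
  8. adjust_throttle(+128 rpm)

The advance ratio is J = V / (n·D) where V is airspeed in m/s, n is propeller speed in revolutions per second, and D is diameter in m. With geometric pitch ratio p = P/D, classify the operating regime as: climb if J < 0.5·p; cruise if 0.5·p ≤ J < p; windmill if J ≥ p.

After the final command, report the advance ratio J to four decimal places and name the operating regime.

J = 0.1239, regime = climb

set_propeller: D = 1.652 m, P = 0.935 m (p = P/D = 0.565981); state ← (V=0, rpm=0)
set_airspeed(49.96): V ← 49.96 m/s
adjust_airspeed(-14.88): V ← 49.96 -14.88 = 35.08 m/s
throttle_to(7093): rpm ← 7093
set_airspeed(27.37): V ← 27.37 m/s
adjust_throttle(+794): rpm ← 7093 +794 = 7887
set_airspeed(27.34): V ← 27.34 m/s
adjust_throttle(+128): rpm ← 7887 +128 = 8015
final state: V = 27.34 m/s, rpm = 8015 → n = rpm/60 = 133.583333 rev/s
J = V / (n·D) = 27.34 / (133.583333 × 1.652) = 0.123890
regime bands: climb J<0.2830 | cruise [0.2830, 0.5660) | windmill J≥0.5660
J = 0.1239 → climb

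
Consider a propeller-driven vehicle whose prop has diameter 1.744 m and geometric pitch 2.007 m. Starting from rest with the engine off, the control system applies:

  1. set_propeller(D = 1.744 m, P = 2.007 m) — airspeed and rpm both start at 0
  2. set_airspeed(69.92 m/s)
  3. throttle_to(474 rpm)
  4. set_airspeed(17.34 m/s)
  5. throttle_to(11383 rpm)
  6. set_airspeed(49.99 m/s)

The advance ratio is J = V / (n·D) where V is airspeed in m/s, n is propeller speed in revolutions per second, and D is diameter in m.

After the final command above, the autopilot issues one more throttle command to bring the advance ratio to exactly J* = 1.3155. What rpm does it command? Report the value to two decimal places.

rpm = 1307.37

set_propeller: D = 1.744 m, P = 2.007 m (p = P/D = 1.150803); state ← (V=0, rpm=0)
set_airspeed(69.92): V ← 69.92 m/s
throttle_to(474): rpm ← 474
set_airspeed(17.34): V ← 17.34 m/s
throttle_to(11383): rpm ← 11383
set_airspeed(49.99): V ← 49.99 m/s
final state: V = 49.99 m/s, rpm = 11383 → n = rpm/60 = 189.716667 rev/s
target J* = 1.3155; solve J* = V/(n·D) for n: n = V/(J*·D) = 49.99/(1.3155 × 1.744) = 21.789427 rev/s
rpm = 60·n = 1307.365602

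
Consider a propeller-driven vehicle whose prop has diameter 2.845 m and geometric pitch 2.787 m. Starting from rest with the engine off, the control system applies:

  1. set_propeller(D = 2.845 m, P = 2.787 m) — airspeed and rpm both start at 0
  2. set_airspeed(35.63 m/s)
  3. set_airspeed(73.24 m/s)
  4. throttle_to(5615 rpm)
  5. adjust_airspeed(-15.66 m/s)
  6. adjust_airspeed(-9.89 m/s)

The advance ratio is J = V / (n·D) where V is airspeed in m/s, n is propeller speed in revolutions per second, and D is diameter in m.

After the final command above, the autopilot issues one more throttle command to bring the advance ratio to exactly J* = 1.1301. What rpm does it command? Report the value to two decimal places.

set_propeller: D = 2.845 m, P = 2.787 m (p = P/D = 0.979613); state ← (V=0, rpm=0)
set_airspeed(35.63): V ← 35.63 m/s
set_airspeed(73.24): V ← 73.24 m/s
throttle_to(5615): rpm ← 5615
adjust_airspeed(-15.66): V ← 73.24 -15.66 = 57.58 m/s
adjust_airspeed(-9.89): V ← 57.58 -9.89 = 47.69 m/s
final state: V = 47.69 m/s, rpm = 5615 → n = rpm/60 = 93.583333 rev/s
target J* = 1.1301; solve J* = V/(n·D) for n: n = V/(J*·D) = 47.69/(1.1301 × 2.845) = 14.832972 rev/s
rpm = 60·n = 889.978320

rpm = 889.98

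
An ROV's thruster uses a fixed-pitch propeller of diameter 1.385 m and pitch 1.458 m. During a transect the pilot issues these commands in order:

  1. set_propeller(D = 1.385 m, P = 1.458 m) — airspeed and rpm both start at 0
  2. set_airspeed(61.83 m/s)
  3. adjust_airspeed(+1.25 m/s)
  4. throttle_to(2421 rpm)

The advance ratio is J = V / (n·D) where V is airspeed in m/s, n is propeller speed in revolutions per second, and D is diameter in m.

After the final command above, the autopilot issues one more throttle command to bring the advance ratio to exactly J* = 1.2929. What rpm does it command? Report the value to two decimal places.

set_propeller: D = 1.385 m, P = 1.458 m (p = P/D = 1.052708); state ← (V=0, rpm=0)
set_airspeed(61.83): V ← 61.83 m/s
adjust_airspeed(+1.25): V ← 61.83 +1.25 = 63.08 m/s
throttle_to(2421): rpm ← 2421
final state: V = 63.08 m/s, rpm = 2421 → n = rpm/60 = 40.350000 rev/s
target J* = 1.2929; solve J* = V/(n·D) for n: n = V/(J*·D) = 63.08/(1.2929 × 1.385) = 35.227107 rev/s
rpm = 60·n = 2113.626407

rpm = 2113.63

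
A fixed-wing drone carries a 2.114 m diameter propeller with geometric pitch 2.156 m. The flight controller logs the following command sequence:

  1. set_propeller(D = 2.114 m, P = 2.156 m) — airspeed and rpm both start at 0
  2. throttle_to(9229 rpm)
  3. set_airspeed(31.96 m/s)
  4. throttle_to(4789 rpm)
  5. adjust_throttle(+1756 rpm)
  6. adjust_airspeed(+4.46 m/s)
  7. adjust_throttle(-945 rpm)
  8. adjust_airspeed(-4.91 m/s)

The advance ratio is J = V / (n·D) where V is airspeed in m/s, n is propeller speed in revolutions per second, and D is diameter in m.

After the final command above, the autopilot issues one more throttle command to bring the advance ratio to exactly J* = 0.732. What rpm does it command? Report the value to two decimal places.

set_propeller: D = 2.114 m, P = 2.156 m (p = P/D = 1.019868); state ← (V=0, rpm=0)
throttle_to(9229): rpm ← 9229
set_airspeed(31.96): V ← 31.96 m/s
throttle_to(4789): rpm ← 4789
adjust_throttle(+1756): rpm ← 4789 +1756 = 6545
adjust_airspeed(+4.46): V ← 31.96 +4.46 = 36.42 m/s
adjust_throttle(-945): rpm ← 6545 -945 = 5600
adjust_airspeed(-4.91): V ← 36.42 -4.91 = 31.51 m/s
final state: V = 31.51 m/s, rpm = 5600 → n = rpm/60 = 93.333333 rev/s
target J* = 0.732; solve J* = V/(n·D) for n: n = V/(J*·D) = 31.51/(0.732 × 2.114) = 20.362558 rev/s
rpm = 60·n = 1221.753493

rpm = 1221.75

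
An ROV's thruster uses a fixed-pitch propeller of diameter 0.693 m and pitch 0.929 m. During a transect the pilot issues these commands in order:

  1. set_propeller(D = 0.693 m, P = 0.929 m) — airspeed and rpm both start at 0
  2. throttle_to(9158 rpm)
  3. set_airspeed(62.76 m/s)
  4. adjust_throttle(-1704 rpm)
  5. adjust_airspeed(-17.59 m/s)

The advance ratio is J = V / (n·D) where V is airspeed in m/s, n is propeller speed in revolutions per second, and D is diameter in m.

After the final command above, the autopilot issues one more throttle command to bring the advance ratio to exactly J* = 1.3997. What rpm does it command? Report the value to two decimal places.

set_propeller: D = 0.693 m, P = 0.929 m (p = P/D = 1.340548); state ← (V=0, rpm=0)
throttle_to(9158): rpm ← 9158
set_airspeed(62.76): V ← 62.76 m/s
adjust_throttle(-1704): rpm ← 9158 -1704 = 7454
adjust_airspeed(-17.59): V ← 62.76 -17.59 = 45.17 m/s
final state: V = 45.17 m/s, rpm = 7454 → n = rpm/60 = 124.233333 rev/s
target J* = 1.3997; solve J* = V/(n·D) for n: n = V/(J*·D) = 45.17/(1.3997 × 0.693) = 46.567390 rev/s
rpm = 60·n = 2794.043374

rpm = 2794.04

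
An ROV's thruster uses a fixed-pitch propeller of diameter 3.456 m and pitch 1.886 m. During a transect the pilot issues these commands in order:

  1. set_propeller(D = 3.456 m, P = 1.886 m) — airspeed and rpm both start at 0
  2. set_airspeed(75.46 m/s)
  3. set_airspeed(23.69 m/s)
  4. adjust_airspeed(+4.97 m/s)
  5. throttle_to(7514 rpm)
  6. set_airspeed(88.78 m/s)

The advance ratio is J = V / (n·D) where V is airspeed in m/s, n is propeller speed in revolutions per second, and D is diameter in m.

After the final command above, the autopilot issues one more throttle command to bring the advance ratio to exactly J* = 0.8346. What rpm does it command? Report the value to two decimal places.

set_propeller: D = 3.456 m, P = 1.886 m (p = P/D = 0.545718); state ← (V=0, rpm=0)
set_airspeed(75.46): V ← 75.46 m/s
set_airspeed(23.69): V ← 23.69 m/s
adjust_airspeed(+4.97): V ← 23.69 +4.97 = 28.66 m/s
throttle_to(7514): rpm ← 7514
set_airspeed(88.78): V ← 88.78 m/s
final state: V = 88.78 m/s, rpm = 7514 → n = rpm/60 = 125.233333 rev/s
target J* = 0.8346; solve J* = V/(n·D) for n: n = V/(J*·D) = 88.78/(0.8346 × 3.456) = 30.779604 rev/s
rpm = 60·n = 1846.776233

rpm = 1846.78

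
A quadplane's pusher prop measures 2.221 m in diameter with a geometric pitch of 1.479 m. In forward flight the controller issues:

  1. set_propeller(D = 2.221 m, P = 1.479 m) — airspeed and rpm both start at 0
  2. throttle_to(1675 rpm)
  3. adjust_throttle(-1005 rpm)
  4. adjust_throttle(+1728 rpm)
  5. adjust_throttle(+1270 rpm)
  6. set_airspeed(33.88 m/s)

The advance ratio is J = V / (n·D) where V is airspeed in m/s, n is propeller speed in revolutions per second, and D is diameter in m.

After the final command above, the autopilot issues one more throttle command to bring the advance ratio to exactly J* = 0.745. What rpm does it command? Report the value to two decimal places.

rpm = 1228.54

set_propeller: D = 2.221 m, P = 1.479 m (p = P/D = 0.665916); state ← (V=0, rpm=0)
throttle_to(1675): rpm ← 1675
adjust_throttle(-1005): rpm ← 1675 -1005 = 670
adjust_throttle(+1728): rpm ← 670 +1728 = 2398
adjust_throttle(+1270): rpm ← 2398 +1270 = 3668
set_airspeed(33.88): V ← 33.88 m/s
final state: V = 33.88 m/s, rpm = 3668 → n = rpm/60 = 61.133333 rev/s
target J* = 0.745; solve J* = V/(n·D) for n: n = V/(J*·D) = 33.88/(0.745 × 2.221) = 20.475691 rev/s
rpm = 60·n = 1228.541470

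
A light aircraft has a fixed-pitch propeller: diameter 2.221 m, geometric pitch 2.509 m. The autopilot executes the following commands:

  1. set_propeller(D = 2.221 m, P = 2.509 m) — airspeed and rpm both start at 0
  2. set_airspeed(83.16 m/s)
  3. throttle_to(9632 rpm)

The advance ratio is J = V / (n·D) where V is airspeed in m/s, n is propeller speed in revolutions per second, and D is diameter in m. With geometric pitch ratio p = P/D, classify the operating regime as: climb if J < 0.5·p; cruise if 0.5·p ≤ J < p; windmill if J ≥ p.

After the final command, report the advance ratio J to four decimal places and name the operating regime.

J = 0.2332, regime = climb

set_propeller: D = 2.221 m, P = 2.509 m (p = P/D = 1.129671); state ← (V=0, rpm=0)
set_airspeed(83.16): V ← 83.16 m/s
throttle_to(9632): rpm ← 9632
final state: V = 83.16 m/s, rpm = 9632 → n = rpm/60 = 160.533333 rev/s
J = V / (n·D) = 83.16 / (160.533333 × 2.221) = 0.233239
regime bands: climb J<0.5648 | cruise [0.5648, 1.1297) | windmill J≥1.1297
J = 0.2332 → climb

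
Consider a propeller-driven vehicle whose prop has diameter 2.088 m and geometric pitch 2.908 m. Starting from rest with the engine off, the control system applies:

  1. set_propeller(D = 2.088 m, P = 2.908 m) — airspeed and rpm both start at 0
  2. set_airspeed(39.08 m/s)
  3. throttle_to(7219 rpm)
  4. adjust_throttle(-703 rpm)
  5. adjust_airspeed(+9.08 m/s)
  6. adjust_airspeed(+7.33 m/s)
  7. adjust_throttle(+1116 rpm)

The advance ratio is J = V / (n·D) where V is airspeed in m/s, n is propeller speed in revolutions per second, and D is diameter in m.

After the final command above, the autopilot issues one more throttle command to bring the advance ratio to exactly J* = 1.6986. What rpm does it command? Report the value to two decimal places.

rpm = 938.74

set_propeller: D = 2.088 m, P = 2.908 m (p = P/D = 1.392720); state ← (V=0, rpm=0)
set_airspeed(39.08): V ← 39.08 m/s
throttle_to(7219): rpm ← 7219
adjust_throttle(-703): rpm ← 7219 -703 = 6516
adjust_airspeed(+9.08): V ← 39.08 +9.08 = 48.16 m/s
adjust_airspeed(+7.33): V ← 48.16 +7.33 = 55.49 m/s
adjust_throttle(+1116): rpm ← 6516 +1116 = 7632
final state: V = 55.49 m/s, rpm = 7632 → n = rpm/60 = 127.200000 rev/s
target J* = 1.6986; solve J* = V/(n·D) for n: n = V/(J*·D) = 55.49/(1.6986 × 2.088) = 15.645632 rev/s
rpm = 60·n = 938.737919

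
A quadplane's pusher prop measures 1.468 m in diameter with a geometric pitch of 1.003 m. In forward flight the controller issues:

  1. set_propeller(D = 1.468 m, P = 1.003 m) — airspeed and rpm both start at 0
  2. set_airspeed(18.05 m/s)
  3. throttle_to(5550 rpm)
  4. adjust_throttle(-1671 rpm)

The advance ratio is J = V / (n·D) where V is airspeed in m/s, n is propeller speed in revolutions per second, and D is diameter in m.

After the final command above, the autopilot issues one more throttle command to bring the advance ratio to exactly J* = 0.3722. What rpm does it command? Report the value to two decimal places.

set_propeller: D = 1.468 m, P = 1.003 m (p = P/D = 0.683243); state ← (V=0, rpm=0)
set_airspeed(18.05): V ← 18.05 m/s
throttle_to(5550): rpm ← 5550
adjust_throttle(-1671): rpm ← 5550 -1671 = 3879
final state: V = 18.05 m/s, rpm = 3879 → n = rpm/60 = 64.650000 rev/s
target J* = 0.3722; solve J* = V/(n·D) for n: n = V/(J*·D) = 18.05/(0.3722 × 1.468) = 33.035036 rev/s
rpm = 60·n = 1982.102148

rpm = 1982.10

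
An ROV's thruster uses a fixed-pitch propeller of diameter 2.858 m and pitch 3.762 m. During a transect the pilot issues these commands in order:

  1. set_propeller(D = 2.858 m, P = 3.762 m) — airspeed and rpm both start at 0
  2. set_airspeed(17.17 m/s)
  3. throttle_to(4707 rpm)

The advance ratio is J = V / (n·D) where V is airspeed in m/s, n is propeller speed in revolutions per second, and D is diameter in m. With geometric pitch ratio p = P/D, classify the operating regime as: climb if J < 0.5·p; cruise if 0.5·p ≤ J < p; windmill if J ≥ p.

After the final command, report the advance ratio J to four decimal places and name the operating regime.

set_propeller: D = 2.858 m, P = 3.762 m (p = P/D = 1.316305); state ← (V=0, rpm=0)
set_airspeed(17.17): V ← 17.17 m/s
throttle_to(4707): rpm ← 4707
final state: V = 17.17 m/s, rpm = 4707 → n = rpm/60 = 78.450000 rev/s
J = V / (n·D) = 17.17 / (78.450000 × 2.858) = 0.076580
regime bands: climb J<0.6582 | cruise [0.6582, 1.3163) | windmill J≥1.3163
J = 0.0766 → climb

J = 0.0766, regime = climb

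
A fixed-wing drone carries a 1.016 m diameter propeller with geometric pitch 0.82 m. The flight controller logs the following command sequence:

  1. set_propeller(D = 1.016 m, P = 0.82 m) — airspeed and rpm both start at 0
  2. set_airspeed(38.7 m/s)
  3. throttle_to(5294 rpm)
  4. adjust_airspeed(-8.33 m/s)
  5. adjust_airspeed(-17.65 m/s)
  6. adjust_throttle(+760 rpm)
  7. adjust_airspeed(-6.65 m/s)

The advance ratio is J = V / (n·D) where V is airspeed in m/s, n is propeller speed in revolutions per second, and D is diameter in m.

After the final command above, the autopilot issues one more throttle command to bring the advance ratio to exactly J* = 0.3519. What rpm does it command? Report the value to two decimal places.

rpm = 1018.65

set_propeller: D = 1.016 m, P = 0.82 m (p = P/D = 0.807087); state ← (V=0, rpm=0)
set_airspeed(38.7): V ← 38.7 m/s
throttle_to(5294): rpm ← 5294
adjust_airspeed(-8.33): V ← 38.7 -8.33 = 30.37 m/s
adjust_airspeed(-17.65): V ← 30.37 -17.65 = 12.72 m/s
adjust_throttle(+760): rpm ← 5294 +760 = 6054
adjust_airspeed(-6.65): V ← 12.72 -6.65 = 6.07 m/s
final state: V = 6.07 m/s, rpm = 6054 → n = rpm/60 = 100.900000 rev/s
target J* = 0.3519; solve J* = V/(n·D) for n: n = V/(J*·D) = 6.07/(0.3519 × 1.016) = 16.977577 rev/s
rpm = 60·n = 1018.654637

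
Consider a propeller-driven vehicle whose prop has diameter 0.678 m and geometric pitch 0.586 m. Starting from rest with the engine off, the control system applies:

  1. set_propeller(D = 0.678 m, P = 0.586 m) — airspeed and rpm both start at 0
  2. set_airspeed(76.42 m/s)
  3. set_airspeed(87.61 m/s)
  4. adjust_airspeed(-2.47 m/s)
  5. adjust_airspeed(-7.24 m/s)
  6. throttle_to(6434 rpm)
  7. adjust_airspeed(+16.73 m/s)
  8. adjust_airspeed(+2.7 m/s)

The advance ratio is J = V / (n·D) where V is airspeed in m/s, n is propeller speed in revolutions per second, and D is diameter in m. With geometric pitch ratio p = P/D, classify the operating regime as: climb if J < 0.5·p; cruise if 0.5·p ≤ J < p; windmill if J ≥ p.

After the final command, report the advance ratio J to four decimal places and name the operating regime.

J = 1.3387, regime = windmill

set_propeller: D = 0.678 m, P = 0.586 m (p = P/D = 0.864307); state ← (V=0, rpm=0)
set_airspeed(76.42): V ← 76.42 m/s
set_airspeed(87.61): V ← 87.61 m/s
adjust_airspeed(-2.47): V ← 87.61 -2.47 = 85.14 m/s
adjust_airspeed(-7.24): V ← 85.14 -7.24 = 77.9 m/s
throttle_to(6434): rpm ← 6434
adjust_airspeed(+16.73): V ← 77.9 +16.73 = 94.63 m/s
adjust_airspeed(+2.7): V ← 94.63 +2.7 = 97.33 m/s
final state: V = 97.33 m/s, rpm = 6434 → n = rpm/60 = 107.233333 rev/s
J = V / (n·D) = 97.33 / (107.233333 × 0.678) = 1.338712
regime bands: climb J<0.4322 | cruise [0.4322, 0.8643) | windmill J≥0.8643
J = 1.3387 → windmill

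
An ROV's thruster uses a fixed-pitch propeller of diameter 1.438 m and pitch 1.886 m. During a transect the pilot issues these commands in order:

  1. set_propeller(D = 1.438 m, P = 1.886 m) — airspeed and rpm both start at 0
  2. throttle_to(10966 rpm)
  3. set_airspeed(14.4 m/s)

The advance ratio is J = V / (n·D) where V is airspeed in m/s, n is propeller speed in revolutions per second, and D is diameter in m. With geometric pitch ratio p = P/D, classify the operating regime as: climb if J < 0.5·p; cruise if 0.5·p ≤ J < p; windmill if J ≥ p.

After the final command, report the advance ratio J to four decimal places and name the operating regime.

set_propeller: D = 1.438 m, P = 1.886 m (p = P/D = 1.311544); state ← (V=0, rpm=0)
throttle_to(10966): rpm ← 10966
set_airspeed(14.4): V ← 14.4 m/s
final state: V = 14.4 m/s, rpm = 10966 → n = rpm/60 = 182.766667 rev/s
J = V / (n·D) = 14.4 / (182.766667 × 1.438) = 0.054791
regime bands: climb J<0.6558 | cruise [0.6558, 1.3115) | windmill J≥1.3115
J = 0.0548 → climb

J = 0.0548, regime = climb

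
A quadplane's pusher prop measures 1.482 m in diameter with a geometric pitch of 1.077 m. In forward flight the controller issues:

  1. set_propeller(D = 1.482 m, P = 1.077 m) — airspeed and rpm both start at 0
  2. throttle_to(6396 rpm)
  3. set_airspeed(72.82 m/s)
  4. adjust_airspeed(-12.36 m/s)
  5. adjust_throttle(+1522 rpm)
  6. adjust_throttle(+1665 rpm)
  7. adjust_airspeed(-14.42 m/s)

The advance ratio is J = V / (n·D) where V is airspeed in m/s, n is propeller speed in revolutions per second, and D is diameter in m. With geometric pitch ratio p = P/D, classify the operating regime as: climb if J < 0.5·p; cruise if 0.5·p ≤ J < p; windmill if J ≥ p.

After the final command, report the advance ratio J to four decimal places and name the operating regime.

J = 0.1945, regime = climb

set_propeller: D = 1.482 m, P = 1.077 m (p = P/D = 0.726721); state ← (V=0, rpm=0)
throttle_to(6396): rpm ← 6396
set_airspeed(72.82): V ← 72.82 m/s
adjust_airspeed(-12.36): V ← 72.82 -12.36 = 60.46 m/s
adjust_throttle(+1522): rpm ← 6396 +1522 = 7918
adjust_throttle(+1665): rpm ← 7918 +1665 = 9583
adjust_airspeed(-14.42): V ← 60.46 -14.42 = 46.04 m/s
final state: V = 46.04 m/s, rpm = 9583 → n = rpm/60 = 159.716667 rev/s
J = V / (n·D) = 46.04 / (159.716667 × 1.482) = 0.194508
regime bands: climb J<0.3634 | cruise [0.3634, 0.7267) | windmill J≥0.7267
J = 0.1945 → climb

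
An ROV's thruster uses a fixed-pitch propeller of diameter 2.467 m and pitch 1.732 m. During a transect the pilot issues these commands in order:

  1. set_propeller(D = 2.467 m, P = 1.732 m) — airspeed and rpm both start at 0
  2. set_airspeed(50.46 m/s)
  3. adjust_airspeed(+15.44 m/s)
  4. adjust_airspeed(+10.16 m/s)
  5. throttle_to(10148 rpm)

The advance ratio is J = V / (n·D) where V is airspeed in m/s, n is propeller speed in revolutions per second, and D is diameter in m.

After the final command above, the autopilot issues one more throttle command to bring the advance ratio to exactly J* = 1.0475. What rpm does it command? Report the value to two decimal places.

rpm = 1765.97

set_propeller: D = 2.467 m, P = 1.732 m (p = P/D = 0.702067); state ← (V=0, rpm=0)
set_airspeed(50.46): V ← 50.46 m/s
adjust_airspeed(+15.44): V ← 50.46 +15.44 = 65.9 m/s
adjust_airspeed(+10.16): V ← 65.9 +10.16 = 76.06 m/s
throttle_to(10148): rpm ← 10148
final state: V = 76.06 m/s, rpm = 10148 → n = rpm/60 = 169.133333 rev/s
target J* = 1.0475; solve J* = V/(n·D) for n: n = V/(J*·D) = 76.06/(1.0475 × 2.467) = 29.432906 rev/s
rpm = 60·n = 1765.974346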